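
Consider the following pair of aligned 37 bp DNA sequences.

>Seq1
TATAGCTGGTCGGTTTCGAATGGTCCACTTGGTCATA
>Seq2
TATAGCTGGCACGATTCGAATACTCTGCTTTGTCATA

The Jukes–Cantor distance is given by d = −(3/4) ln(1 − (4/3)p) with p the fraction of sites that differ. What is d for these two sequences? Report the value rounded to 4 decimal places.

Mismatches occur at site 10 (T↔C), site 11 (C↔A), site 12 (G↔C), site 14 (T↔A), site 22 (G↔A), site 23 (G↔C), site 26 (C↔T), site 27 (A↔G), site 31 (G↔T).
p = 9/37 = 0.243243.
d = −0.75 · ln(1 − (4/3)·0.243243) = −0.75 · ln(0.675676) = −0.75 · (-0.392042) = 0.2940.

0.2940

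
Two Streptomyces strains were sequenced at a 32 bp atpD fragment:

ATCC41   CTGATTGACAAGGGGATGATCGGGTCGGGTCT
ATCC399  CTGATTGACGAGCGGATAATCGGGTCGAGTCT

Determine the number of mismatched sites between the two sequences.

4

The sequences differ at positions 10 (A/G), 13 (G/C), 18 (G/A), 28 (G/A).
That gives 4 mismatches out of 32 aligned sites, so the Hamming distance is 4.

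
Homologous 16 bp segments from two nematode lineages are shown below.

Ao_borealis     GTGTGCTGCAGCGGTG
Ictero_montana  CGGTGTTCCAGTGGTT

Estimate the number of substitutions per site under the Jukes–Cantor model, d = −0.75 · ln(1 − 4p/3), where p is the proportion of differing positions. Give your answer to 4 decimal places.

Mismatches occur at site 1 (G→C), site 2 (T→G), site 6 (C→T), site 8 (G→C), site 12 (C→T), site 16 (G→T).
p = 6/16 = 0.375000.
d = −0.75 · ln(1 − (4/3)·0.375000) = −0.75 · ln(0.500000) = −0.75 · (-0.693147) = 0.5199.

0.5199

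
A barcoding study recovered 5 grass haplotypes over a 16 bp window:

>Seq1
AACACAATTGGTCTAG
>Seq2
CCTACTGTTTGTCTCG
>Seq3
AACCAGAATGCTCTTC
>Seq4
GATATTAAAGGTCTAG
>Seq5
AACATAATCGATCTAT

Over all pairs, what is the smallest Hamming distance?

4

Pairwise Hamming distances:
  Seq1 vs Seq2: 7
  Seq1 vs Seq3: 7
  Seq1 vs Seq4: 6
  Seq1 vs Seq5: 4
  Seq2 vs Seq3: 12
  Seq2 vs Seq4: 8
  Seq2 vs Seq5: 11
  Seq3 vs Seq4: 9
  Seq3 vs Seq5: 8
  Seq4 vs Seq5: 7
The smallest is 4, between Seq1 and Seq5.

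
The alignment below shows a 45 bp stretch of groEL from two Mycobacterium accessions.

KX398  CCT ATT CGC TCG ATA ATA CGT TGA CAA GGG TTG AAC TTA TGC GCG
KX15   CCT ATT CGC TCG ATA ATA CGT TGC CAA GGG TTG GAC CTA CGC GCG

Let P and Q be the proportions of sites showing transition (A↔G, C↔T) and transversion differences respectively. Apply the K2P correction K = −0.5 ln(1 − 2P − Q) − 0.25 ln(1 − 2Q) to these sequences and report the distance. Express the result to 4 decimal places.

0.0959

Differing sites — 24:A/C (Tv); 34:A/G (Ti); 37:T/C (Ti); 40:T/C (Ti).
Of the 4 differences, 3 transitions and 1 transversion over 45 sites: P = 3/45 = 0.066667, Q = 1/45 = 0.022222.
d = −0.5·ln(0.844444) − 0.25·ln(0.955556) = −0.5·(-0.169077) − 0.25·(-0.045462) = 0.0959.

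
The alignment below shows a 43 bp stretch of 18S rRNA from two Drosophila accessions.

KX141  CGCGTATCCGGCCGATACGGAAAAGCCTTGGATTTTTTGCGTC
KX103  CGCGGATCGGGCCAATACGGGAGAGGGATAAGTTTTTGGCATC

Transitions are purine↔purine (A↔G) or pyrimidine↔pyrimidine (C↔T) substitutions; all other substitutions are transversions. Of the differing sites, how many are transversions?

6

Differing sites — 5:T/G (Tv); 9:C/G (Tv); 14:G/A (Ti); 21:A/G (Ti); 23:A/G (Ti); 26:C/G (Tv); 27:C/G (Tv); 28:T/A (Tv); 30:G/A (Ti); 31:G/A (Ti); 32:A/G (Ti); 38:T/G (Tv); 41:G/A (Ti).
Of the 13 differences, 7 transitions and 6 transversions, so the answer is 6.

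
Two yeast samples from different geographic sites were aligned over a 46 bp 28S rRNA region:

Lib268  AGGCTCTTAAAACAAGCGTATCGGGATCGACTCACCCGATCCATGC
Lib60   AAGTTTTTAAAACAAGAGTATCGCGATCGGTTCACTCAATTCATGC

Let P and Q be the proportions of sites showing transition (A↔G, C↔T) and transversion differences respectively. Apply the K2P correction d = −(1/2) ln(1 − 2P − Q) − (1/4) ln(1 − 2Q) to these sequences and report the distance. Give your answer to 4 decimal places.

0.2710

Mismatches occur at site 2 (G↔A, transition), site 4 (C↔T, transition), site 6 (C↔T, transition), site 17 (C↔A, transversion), site 24 (G↔C, transversion), site 30 (A↔G, transition), site 31 (C↔T, transition), site 36 (C↔T, transition), site 38 (G↔A, transition), site 41 (C↔T, transition).
Of the 10 differences, 8 transitions and 2 transversions over 46 sites: P = 8/46 = 0.173913, Q = 2/46 = 0.043478.
d = −0.5·ln(0.608696) − 0.25·ln(0.913044) = −0.5·(-0.496436) − 0.25·(-0.090971) = 0.2710.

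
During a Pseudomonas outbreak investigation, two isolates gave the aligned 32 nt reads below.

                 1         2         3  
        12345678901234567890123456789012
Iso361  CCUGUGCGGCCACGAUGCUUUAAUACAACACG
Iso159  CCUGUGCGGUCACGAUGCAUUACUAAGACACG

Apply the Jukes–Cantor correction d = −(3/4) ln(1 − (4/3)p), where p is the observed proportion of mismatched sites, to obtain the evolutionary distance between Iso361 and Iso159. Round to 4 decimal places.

0.1752

Differing sites — 10:C/U; 19:U/A; 23:A/C; 26:C/A; 27:A/G.
p = 5/32 = 0.156250.
d = −0.75 · ln(1 − (4/3)·0.156250) = −0.75 · ln(0.791667) = −0.75 · (-0.233614) = 0.1752.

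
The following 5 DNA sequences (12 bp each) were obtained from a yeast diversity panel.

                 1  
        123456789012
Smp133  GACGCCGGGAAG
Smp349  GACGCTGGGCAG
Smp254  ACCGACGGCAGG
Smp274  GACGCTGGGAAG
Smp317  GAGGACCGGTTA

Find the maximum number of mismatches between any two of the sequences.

8

Pairwise Hamming distances:
  Smp133 vs Smp349: 2
  Smp133 vs Smp254: 5
  Smp133 vs Smp274: 1
  Smp133 vs Smp317: 6
  Smp349 vs Smp254: 7
  Smp349 vs Smp274: 1
  Smp349 vs Smp317: 7
  Smp254 vs Smp274: 6
  Smp254 vs Smp317: 8
  Smp274 vs Smp317: 7
The largest is 8, between Smp254 and Smp317.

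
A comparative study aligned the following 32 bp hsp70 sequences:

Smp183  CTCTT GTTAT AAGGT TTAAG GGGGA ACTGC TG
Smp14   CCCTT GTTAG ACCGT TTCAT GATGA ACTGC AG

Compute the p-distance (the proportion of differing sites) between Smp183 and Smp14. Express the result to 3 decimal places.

Mismatches occur at site 2 (T/C), site 10 (T/G), site 12 (A/C), site 13 (G/C), site 18 (A/C), site 20 (G/T), site 22 (G/A), site 23 (G/T), site 31 (T/A).
There are 9 differences over 32 sites, so p = 9/32 = 0.281.

0.281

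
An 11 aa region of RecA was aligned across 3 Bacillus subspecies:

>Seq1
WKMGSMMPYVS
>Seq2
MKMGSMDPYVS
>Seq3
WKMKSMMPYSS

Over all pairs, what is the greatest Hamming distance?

Pairwise Hamming distances:
  Seq1 vs Seq2: 2
  Seq1 vs Seq3: 2
  Seq2 vs Seq3: 4
The largest is 4, between Seq2 and Seq3.

4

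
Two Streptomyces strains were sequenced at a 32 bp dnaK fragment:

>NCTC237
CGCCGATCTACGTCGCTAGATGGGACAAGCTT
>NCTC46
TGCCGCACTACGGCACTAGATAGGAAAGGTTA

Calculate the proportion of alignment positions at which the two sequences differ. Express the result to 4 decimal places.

0.3125

The sequences differ at positions 1 (C/T), 6 (A/C), 7 (T/A), 13 (T/G), 15 (G/A), 22 (G/A), 26 (C/A), 28 (A/G), 30 (C/T), 32 (T/A).
There are 10 differences over 32 sites, so p = 10/32 = 0.3125.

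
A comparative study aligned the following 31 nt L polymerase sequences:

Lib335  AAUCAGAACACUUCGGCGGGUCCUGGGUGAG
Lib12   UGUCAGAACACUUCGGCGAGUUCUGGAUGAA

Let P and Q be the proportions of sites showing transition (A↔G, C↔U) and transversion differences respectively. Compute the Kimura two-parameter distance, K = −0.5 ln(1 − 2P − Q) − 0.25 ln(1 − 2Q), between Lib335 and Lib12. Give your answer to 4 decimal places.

0.2358

The sequences differ at positions 1 (A/U, transversion), 2 (A/G, transition), 19 (G/A, transition), 22 (C/U, transition), 27 (G/A, transition), 31 (G/A, transition).
Of the 6 differences, 5 transitions and 1 transversion over 31 sites: P = 5/31 = 0.161290, Q = 1/31 = 0.032258.
d = −0.5·ln(0.645162) − 0.25·ln(0.935484) = −0.5·(-0.438254) − 0.25·(-0.066691) = 0.2358.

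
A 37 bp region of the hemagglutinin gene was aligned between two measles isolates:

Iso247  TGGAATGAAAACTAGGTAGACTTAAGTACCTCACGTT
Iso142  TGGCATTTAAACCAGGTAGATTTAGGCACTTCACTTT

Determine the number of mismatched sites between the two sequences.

9

The sequences differ at positions 4 (A/C), 7 (G/T), 8 (A/T), 13 (T/C), 21 (C/T), 25 (A/G), 27 (T/C), 30 (C/T), 35 (G/T).
That gives 9 mismatches out of 37 aligned sites, so the Hamming distance is 9.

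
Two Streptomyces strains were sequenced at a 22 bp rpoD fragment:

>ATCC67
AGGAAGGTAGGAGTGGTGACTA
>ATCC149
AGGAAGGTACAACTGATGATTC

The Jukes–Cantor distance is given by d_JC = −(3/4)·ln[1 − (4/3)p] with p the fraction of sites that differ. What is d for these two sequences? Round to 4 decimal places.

0.3390

The sequences differ at positions 10 (G/C), 11 (G/A), 13 (G/C), 16 (G/A), 20 (C/T), 22 (A/C).
p = 6/22 = 0.272727.
d = −0.75 · ln(1 − (4/3)·0.272727) = −0.75 · ln(0.636364) = −0.75 · (-0.451985) = 0.3390.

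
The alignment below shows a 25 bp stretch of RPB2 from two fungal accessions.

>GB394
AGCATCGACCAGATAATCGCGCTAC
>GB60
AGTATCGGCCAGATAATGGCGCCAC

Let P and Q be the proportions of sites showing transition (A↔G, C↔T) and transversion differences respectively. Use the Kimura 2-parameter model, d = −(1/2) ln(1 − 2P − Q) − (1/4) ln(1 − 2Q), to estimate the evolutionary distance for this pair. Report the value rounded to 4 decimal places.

0.1851

Mismatches occur at site 3 (C→T, transition), site 8 (A→G, transition), site 18 (C→G, transversion), site 23 (T→C, transition).
Of the 4 differences, 3 transitions and 1 transversion over 25 sites: P = 3/25 = 0.120000, Q = 1/25 = 0.040000.
d = −0.5·ln(0.720000) − 0.25·ln(0.920000) = −0.5·(-0.328504) − 0.25·(-0.083382) = 0.1851.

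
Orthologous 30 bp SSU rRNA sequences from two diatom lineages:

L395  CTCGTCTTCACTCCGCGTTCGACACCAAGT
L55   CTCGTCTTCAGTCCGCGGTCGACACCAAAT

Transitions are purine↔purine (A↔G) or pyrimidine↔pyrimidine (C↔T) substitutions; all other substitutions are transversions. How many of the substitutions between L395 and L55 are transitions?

1

The sequences differ at positions 11 (C/G, transversion), 18 (T/G, transversion), 29 (G/A, transition).
Of the 3 differences, 1 transition and 2 transversions, so the answer is 1.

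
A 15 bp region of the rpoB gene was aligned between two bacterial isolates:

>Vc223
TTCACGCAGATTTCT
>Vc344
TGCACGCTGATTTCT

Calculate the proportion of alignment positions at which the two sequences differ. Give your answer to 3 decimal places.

Mismatches occur at site 2 (T/G), site 8 (A/T).
There are 2 differences over 15 sites, so p = 2/15 = 0.133.

0.133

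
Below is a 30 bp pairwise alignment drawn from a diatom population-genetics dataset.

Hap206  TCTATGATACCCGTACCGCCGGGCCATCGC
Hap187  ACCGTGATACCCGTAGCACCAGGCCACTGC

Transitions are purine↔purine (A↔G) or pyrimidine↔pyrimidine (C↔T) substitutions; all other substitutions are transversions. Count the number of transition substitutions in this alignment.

Mismatches occur at site 1 (T→A, transversion), site 3 (T→C, transition), site 4 (A→G, transition), site 16 (C→G, transversion), site 18 (G→A, transition), site 21 (G→A, transition), site 27 (T→C, transition), site 28 (C→T, transition).
Of the 8 differences, 6 transitions and 2 transversions, so the answer is 6.

6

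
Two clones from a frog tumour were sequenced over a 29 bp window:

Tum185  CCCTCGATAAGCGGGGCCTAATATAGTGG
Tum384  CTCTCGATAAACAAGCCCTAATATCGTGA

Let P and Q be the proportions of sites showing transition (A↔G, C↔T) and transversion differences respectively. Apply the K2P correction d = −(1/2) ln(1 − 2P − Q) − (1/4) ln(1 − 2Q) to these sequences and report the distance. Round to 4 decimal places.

0.3041

Mismatches occur at site 2 (C/T, transition), site 11 (G/A, transition), site 13 (G/A, transition), site 14 (G/A, transition), site 16 (G/C, transversion), site 25 (A/C, transversion), site 29 (G/A, transition).
Of the 7 differences, 5 transitions and 2 transversions over 29 sites: P = 5/29 = 0.172414, Q = 2/29 = 0.068966.
d = −0.5·ln(0.586206) − 0.25·ln(0.862068) = −0.5·(-0.534084) − 0.25·(-0.148421) = 0.3041.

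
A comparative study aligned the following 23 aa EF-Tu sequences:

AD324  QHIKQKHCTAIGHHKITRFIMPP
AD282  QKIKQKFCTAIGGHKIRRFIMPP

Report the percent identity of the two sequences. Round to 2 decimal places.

82.61%

Differing sites — 2:H/K; 7:H/F; 13:H/G; 17:T/R.
19 of the 23 sites match, so the percent identity is 19/23 × 100 = 82.61%.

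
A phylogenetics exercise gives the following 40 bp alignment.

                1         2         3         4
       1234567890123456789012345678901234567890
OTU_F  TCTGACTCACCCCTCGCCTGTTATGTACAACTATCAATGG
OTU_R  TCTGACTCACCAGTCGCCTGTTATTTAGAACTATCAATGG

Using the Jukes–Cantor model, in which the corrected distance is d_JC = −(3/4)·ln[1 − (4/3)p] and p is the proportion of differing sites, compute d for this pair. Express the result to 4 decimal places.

0.1073

Mismatches occur at site 12 (C↔A), site 13 (C↔G), site 25 (G↔T), site 28 (C↔G).
p = 4/40 = 0.100000.
d = −0.75 · ln(1 − (4/3)·0.100000) = −0.75 · ln(0.866667) = −0.75 · (-0.143100) = 0.1073.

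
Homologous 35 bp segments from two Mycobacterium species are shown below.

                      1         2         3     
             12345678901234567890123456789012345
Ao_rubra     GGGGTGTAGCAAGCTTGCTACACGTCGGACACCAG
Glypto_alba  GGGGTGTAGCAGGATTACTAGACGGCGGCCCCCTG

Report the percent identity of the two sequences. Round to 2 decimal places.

77.14%

Mismatches occur at site 12 (A↔G), site 14 (C↔A), site 17 (G↔A), site 21 (C↔G), site 25 (T↔G), site 29 (A↔C), site 31 (A↔C), site 34 (A↔T).
27 of the 35 sites match, so the percent identity is 27/35 × 100 = 77.14%.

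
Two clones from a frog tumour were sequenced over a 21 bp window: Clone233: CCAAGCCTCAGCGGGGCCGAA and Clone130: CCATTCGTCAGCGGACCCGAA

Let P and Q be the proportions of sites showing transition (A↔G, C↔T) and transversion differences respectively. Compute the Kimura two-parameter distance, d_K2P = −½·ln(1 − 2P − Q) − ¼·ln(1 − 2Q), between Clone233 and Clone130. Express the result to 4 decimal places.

Mismatches occur at site 4 (A/T, transversion), site 5 (G/T, transversion), site 7 (C/G, transversion), site 15 (G/A, transition), site 16 (G/C, transversion).
Of the 5 differences, 1 transition and 4 transversions over 21 sites: P = 1/21 = 0.047619, Q = 4/21 = 0.190476.
d = −0.5·ln(0.714286) − 0.25·ln(0.619048) = −0.5·(-0.336472) − 0.25·(-0.479572) = 0.2881.

0.2881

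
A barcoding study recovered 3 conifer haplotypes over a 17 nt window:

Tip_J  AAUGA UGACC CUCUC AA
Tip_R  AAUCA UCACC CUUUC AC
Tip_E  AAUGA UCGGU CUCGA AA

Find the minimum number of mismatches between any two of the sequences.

4

Pairwise Hamming distances:
  Tip_J vs Tip_R: 4
  Tip_J vs Tip_E: 6
  Tip_R vs Tip_E: 8
The smallest is 4, between Tip_J and Tip_R.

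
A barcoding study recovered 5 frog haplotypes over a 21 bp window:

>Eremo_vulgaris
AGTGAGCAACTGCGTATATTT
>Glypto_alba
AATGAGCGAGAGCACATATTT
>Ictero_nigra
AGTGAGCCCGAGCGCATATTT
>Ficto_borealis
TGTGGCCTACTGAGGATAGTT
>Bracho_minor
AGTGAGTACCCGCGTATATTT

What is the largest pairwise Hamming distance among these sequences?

Pairwise Hamming distances:
  Eremo_vulgaris vs Glypto_alba: 6
  Eremo_vulgaris vs Ictero_nigra: 5
  Eremo_vulgaris vs Ficto_borealis: 7
  Eremo_vulgaris vs Bracho_minor: 3
  Glypto_alba vs Ictero_nigra: 4
  Glypto_alba vs Ficto_borealis: 11
  Glypto_alba vs Bracho_minor: 8
  Ictero_nigra vs Ficto_borealis: 10
  Ictero_nigra vs Bracho_minor: 5
  Ficto_borealis vs Bracho_minor: 10
The largest is 11, between Glypto_alba and Ficto_borealis.

11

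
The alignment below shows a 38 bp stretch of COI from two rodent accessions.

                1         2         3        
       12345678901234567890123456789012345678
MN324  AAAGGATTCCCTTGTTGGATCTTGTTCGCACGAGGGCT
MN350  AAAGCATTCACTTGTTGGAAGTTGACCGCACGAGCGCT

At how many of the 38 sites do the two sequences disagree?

7

The sequences differ at positions 5 (G/C), 10 (C/A), 20 (T/A), 21 (C/G), 25 (T/A), 26 (T/C), 35 (G/C).
That gives 7 mismatches out of 38 aligned sites, so the Hamming distance is 7.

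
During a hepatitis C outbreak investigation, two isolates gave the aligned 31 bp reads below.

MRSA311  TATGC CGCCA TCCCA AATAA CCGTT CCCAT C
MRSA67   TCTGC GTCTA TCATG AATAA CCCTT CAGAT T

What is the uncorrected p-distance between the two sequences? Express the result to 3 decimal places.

Mismatches occur at site 2 (A↔C), site 6 (C↔G), site 7 (G↔T), site 9 (C↔T), site 13 (C↔A), site 14 (C↔T), site 15 (A↔G), site 23 (G↔C), site 27 (C↔A), site 28 (C↔G), site 31 (C↔T).
There are 11 differences over 31 sites, so p = 11/31 = 0.355.

0.355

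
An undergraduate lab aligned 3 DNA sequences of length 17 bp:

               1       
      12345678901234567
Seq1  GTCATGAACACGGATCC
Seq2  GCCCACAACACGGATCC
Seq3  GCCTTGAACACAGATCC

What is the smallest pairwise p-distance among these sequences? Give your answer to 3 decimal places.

Pairwise Hamming distances:
  Seq1 vs Seq2: 4
  Seq1 vs Seq3: 3
  Seq2 vs Seq3: 4
The smallest is 3 mismatches, between Seq1 and Seq3; p = 3/17 = 0.176.

0.176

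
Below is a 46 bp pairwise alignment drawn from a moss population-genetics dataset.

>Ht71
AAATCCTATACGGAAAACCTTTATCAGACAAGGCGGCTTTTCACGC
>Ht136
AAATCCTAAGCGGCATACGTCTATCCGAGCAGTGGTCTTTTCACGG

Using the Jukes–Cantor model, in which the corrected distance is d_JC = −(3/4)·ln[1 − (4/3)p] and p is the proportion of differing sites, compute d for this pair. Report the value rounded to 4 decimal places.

Mismatches occur at site 9 (T/A), site 10 (A/G), site 14 (A/C), site 16 (A/T), site 19 (C/G), site 21 (T/C), site 26 (A/C), site 29 (C/G), site 30 (A/C), site 33 (G/T), site 34 (C/G), site 36 (G/T), site 46 (C/G).
p = 13/46 = 0.282609.
d = −0.75 · ln(1 − (4/3)·0.282609) = −0.75 · ln(0.623188) = −0.75 · (-0.472907) = 0.3547.

0.3547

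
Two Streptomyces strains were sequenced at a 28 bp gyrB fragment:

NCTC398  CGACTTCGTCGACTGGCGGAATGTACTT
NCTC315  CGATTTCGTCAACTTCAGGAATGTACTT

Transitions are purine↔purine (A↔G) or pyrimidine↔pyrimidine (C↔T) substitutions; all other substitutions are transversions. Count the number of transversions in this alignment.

The sequences differ at positions 4 (C/T, transition), 11 (G/A, transition), 15 (G/T, transversion), 16 (G/C, transversion), 17 (C/A, transversion).
Of the 5 differences, 2 transitions and 3 transversions, so the answer is 3.

3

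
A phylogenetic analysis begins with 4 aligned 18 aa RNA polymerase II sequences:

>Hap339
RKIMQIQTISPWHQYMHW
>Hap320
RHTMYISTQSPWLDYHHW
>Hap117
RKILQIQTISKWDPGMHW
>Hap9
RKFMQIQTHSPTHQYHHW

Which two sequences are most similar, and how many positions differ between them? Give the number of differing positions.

Pairwise Hamming distances:
  Hap339 vs Hap320: 8
  Hap339 vs Hap117: 5
  Hap339 vs Hap9: 4
  Hap320 vs Hap117: 11
  Hap320 vs Hap9: 8
  Hap117 vs Hap9: 9
The smallest is 4, between Hap339 and Hap9.

4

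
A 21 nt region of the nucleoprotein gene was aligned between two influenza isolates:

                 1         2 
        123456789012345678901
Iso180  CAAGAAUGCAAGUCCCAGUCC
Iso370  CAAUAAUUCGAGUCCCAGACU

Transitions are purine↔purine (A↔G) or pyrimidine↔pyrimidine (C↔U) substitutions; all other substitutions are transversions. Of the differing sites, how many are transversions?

3

The sequences differ at positions 4 (G/U, transversion), 8 (G/U, transversion), 10 (A/G, transition), 19 (U/A, transversion), 21 (C/U, transition).
Of the 5 differences, 2 transitions and 3 transversions, so the answer is 3.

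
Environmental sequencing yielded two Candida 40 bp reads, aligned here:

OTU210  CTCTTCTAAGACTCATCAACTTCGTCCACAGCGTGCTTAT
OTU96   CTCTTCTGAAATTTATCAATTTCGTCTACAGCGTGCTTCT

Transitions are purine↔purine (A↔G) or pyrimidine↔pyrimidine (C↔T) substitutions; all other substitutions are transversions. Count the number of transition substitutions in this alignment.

The sequences differ at positions 8 (A/G, transition), 10 (G/A, transition), 12 (C/T, transition), 14 (C/T, transition), 20 (C/T, transition), 27 (C/T, transition), 39 (A/C, transversion).
Of the 7 differences, 6 transitions and 1 transversion, so the answer is 6.

6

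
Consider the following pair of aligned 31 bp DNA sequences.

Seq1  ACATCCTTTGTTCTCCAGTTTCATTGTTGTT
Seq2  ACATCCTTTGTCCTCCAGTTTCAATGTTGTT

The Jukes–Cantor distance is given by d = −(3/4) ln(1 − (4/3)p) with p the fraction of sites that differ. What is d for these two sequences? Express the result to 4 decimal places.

Mismatches occur at site 12 (T↔C), site 24 (T↔A).
p = 2/31 = 0.064516.
d = −0.75 · ln(1 − (4/3)·0.064516) = −0.75 · ln(0.913979) = −0.75 · (-0.089948) = 0.0675.

0.0675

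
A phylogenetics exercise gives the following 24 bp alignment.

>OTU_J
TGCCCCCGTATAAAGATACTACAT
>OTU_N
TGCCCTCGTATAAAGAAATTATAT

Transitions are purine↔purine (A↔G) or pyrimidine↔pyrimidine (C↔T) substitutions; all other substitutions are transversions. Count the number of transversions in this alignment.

The sequences differ at positions 6 (C/T, transition), 17 (T/A, transversion), 19 (C/T, transition), 22 (C/T, transition).
Of the 4 differences, 3 transitions and 1 transversion, so the answer is 1.

1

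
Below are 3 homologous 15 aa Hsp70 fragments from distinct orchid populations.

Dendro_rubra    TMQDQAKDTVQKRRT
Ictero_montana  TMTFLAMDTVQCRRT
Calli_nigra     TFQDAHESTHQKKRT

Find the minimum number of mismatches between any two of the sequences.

5

Pairwise Hamming distances:
  Dendro_rubra vs Ictero_montana: 5
  Dendro_rubra vs Calli_nigra: 7
  Ictero_montana vs Calli_nigra: 10
The smallest is 5, between Dendro_rubra and Ictero_montana.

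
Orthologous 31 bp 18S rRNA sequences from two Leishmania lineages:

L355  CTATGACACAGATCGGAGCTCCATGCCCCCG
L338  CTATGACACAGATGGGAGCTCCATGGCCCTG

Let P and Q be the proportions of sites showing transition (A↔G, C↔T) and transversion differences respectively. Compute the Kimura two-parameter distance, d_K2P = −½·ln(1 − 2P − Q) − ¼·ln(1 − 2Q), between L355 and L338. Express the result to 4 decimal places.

The sequences differ at positions 14 (C/G, transversion), 26 (C/G, transversion), 30 (C/T, transition).
Of the 3 differences, 1 transition and 2 transversions over 31 sites: P = 1/31 = 0.032258, Q = 2/31 = 0.064516.
d = −0.5·ln(0.870968) − 0.25·ln(0.870968) = −0.5·(-0.138150) − 0.25·(-0.138150) = 0.1036.

0.1036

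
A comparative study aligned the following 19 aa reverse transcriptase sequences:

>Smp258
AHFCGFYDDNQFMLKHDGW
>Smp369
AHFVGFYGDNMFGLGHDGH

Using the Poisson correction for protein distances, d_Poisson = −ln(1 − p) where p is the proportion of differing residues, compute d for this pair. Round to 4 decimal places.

Mismatches occur at site 4 (C↔V), site 8 (D↔G), site 11 (Q↔M), site 13 (M↔G), site 15 (K↔G), site 19 (W↔H).
p = 6/19 = 0.315789.
d = −ln(1 − 0.315789) = −ln(0.684211) = 0.3795.

0.3795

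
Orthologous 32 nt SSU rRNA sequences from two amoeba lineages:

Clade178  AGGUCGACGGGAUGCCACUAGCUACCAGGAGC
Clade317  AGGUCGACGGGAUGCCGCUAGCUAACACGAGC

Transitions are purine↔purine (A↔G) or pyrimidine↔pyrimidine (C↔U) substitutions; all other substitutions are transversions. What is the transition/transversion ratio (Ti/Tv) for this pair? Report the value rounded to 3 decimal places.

Mismatches occur at site 17 (A↔G, transition), site 25 (C↔A, transversion), site 28 (G↔C, transversion).
Of the 3 differences, 1 transition and 2 transversions, so Ti/Tv = 1/2 = 0.500.

0.500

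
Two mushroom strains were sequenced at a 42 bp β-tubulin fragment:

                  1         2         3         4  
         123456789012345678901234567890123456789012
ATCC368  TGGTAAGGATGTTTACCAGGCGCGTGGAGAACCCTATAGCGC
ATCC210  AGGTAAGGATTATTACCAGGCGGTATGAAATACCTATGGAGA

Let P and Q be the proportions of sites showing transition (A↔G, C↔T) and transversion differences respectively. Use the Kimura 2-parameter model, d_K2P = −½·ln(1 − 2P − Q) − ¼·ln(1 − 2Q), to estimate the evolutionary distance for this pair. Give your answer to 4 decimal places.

Differing sites — 1:T/A (Tv); 11:G/T (Tv); 12:T/A (Tv); 23:C/G (Tv); 24:G/T (Tv); 25:T/A (Tv); 26:G/T (Tv); 29:G/A (Ti); 31:A/T (Tv); 32:C/A (Tv); 38:A/G (Ti); 40:C/A (Tv); 42:C/A (Tv).
Of the 13 differences, 2 transitions and 11 transversions over 42 sites: P = 2/42 = 0.047619, Q = 11/42 = 0.261905.
d = −0.5·ln(0.642857) − 0.25·ln(0.476190) = −0.5·(-0.441833) − 0.25·(-0.741938) = 0.4064.

0.4064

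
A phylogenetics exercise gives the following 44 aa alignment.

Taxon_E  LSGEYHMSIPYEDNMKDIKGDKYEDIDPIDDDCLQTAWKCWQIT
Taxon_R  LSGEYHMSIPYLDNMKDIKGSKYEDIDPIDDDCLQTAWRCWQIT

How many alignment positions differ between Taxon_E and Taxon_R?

The sequences differ at positions 12 (E/L), 21 (D/S), 39 (K/R).
That gives 3 mismatches out of 44 aligned sites, so the Hamming distance is 3.

3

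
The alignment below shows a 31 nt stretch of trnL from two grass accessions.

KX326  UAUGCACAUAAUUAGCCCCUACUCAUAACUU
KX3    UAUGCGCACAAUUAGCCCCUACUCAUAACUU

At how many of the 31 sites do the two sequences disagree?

2

Differing sites — 6:A/G; 9:U/C.
That gives 2 mismatches out of 31 aligned sites, so the Hamming distance is 2.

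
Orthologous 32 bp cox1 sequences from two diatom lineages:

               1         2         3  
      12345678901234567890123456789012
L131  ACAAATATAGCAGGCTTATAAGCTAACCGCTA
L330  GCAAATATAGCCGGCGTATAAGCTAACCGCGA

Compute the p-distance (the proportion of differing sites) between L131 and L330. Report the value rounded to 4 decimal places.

0.1250

Mismatches occur at site 1 (A→G), site 12 (A→C), site 16 (T→G), site 31 (T→G).
There are 4 differences over 32 sites, so p = 4/32 = 0.1250.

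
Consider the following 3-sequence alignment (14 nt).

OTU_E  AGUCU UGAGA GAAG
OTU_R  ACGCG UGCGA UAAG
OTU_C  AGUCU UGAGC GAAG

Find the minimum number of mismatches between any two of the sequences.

Pairwise Hamming distances:
  OTU_E vs OTU_R: 5
  OTU_E vs OTU_C: 1
  OTU_R vs OTU_C: 6
The smallest is 1, between OTU_E and OTU_C.

1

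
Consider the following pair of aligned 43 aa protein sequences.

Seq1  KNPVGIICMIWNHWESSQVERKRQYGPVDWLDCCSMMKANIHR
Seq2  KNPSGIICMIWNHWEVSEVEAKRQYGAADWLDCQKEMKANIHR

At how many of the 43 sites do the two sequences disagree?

The sequences differ at positions 4 (V/S), 16 (S/V), 18 (Q/E), 21 (R/A), 27 (P/A), 28 (V/A), 34 (C/Q), 35 (S/K), 36 (M/E).
That gives 9 mismatches out of 43 aligned sites, so the Hamming distance is 9.

9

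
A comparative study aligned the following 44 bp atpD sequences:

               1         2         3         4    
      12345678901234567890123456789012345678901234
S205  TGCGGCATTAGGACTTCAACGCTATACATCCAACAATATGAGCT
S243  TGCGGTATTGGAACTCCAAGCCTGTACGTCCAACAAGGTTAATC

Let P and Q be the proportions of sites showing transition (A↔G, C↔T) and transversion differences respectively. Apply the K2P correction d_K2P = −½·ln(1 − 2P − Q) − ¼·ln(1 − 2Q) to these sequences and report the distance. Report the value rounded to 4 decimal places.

Mismatches occur at site 6 (C↔T, transition), site 10 (A↔G, transition), site 12 (G↔A, transition), site 16 (T↔C, transition), site 20 (C↔G, transversion), site 21 (G↔C, transversion), site 24 (A↔G, transition), site 28 (A↔G, transition), site 37 (T↔G, transversion), site 38 (A↔G, transition), site 40 (G↔T, transversion), site 42 (G↔A, transition), site 43 (C↔T, transition), site 44 (T↔C, transition).
Of the 14 differences, 10 transitions and 4 transversions over 44 sites: P = 10/44 = 0.227273, Q = 4/44 = 0.090909.
d = −0.5·ln(0.454545) − 0.25·ln(0.818182) = −0.5·(-0.788458) − 0.25·(-0.200670) = 0.4444.

0.4444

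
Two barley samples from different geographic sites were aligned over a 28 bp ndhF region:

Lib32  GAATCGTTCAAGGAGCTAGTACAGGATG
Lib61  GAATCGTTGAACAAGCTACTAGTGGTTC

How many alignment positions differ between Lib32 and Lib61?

8

Differing sites — 9:C/G; 12:G/C; 13:G/A; 19:G/C; 22:C/G; 23:A/T; 26:A/T; 28:G/C.
That gives 8 mismatches out of 28 aligned sites, so the Hamming distance is 8.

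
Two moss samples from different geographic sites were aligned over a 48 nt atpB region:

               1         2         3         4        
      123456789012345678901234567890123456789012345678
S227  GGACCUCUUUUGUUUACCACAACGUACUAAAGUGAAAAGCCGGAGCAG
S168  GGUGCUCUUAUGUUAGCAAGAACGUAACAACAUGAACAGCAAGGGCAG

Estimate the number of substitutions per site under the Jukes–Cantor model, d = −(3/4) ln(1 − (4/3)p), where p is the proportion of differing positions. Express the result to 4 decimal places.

0.4042

The sequences differ at positions 3 (A/U), 4 (C/G), 10 (U/A), 15 (U/A), 16 (A/G), 18 (C/A), 20 (C/G), 27 (C/A), 28 (U/C), 31 (A/C), 32 (G/A), 37 (A/C), 41 (C/A), 42 (G/A), 44 (A/G).
p = 15/48 = 0.312500.
d = −0.75 · ln(1 − (4/3)·0.312500) = −0.75 · ln(0.583333) = −0.75 · (-0.538997) = 0.4042.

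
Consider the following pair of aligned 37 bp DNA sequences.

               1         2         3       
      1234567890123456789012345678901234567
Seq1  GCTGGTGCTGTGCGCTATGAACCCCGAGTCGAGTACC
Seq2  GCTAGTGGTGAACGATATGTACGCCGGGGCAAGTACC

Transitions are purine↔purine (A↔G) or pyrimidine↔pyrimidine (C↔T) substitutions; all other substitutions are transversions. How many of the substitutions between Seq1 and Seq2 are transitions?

4

Mismatches occur at site 4 (G↔A, transition), site 8 (C↔G, transversion), site 11 (T↔A, transversion), site 12 (G↔A, transition), site 15 (C↔A, transversion), site 20 (A↔T, transversion), site 23 (C↔G, transversion), site 27 (A↔G, transition), site 29 (T↔G, transversion), site 31 (G↔A, transition).
Of the 10 differences, 4 transitions and 6 transversions, so the answer is 4.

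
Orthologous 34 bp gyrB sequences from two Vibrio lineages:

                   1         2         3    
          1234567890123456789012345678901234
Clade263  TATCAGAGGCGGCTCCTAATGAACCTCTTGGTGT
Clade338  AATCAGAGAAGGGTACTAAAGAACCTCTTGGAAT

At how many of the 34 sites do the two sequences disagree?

Mismatches occur at site 1 (T→A), site 9 (G→A), site 10 (C→A), site 13 (C→G), site 15 (C→A), site 20 (T→A), site 32 (T→A), site 33 (G→A).
That gives 8 mismatches out of 34 aligned sites, so the Hamming distance is 8.

8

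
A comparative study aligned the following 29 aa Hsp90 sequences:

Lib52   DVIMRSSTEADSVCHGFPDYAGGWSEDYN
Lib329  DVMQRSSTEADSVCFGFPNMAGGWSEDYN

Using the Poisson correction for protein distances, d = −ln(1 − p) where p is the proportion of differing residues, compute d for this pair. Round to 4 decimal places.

0.1892

The sequences differ at positions 3 (I/M), 4 (M/Q), 15 (H/F), 19 (D/N), 20 (Y/M).
p = 5/29 = 0.172414.
d = −ln(1 − 0.172414) = −ln(0.827586) = 0.1892.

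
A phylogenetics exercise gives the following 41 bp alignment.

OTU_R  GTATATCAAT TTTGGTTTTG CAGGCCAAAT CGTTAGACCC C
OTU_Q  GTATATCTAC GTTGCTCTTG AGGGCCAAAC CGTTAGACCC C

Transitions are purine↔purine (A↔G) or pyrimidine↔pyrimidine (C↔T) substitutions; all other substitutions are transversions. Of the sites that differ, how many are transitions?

Differing sites — 8:A/T (Tv); 10:T/C (Ti); 11:T/G (Tv); 15:G/C (Tv); 17:T/C (Ti); 21:C/A (Tv); 22:A/G (Ti); 30:T/C (Ti).
Of the 8 differences, 4 transitions and 4 transversions, so the answer is 4.

4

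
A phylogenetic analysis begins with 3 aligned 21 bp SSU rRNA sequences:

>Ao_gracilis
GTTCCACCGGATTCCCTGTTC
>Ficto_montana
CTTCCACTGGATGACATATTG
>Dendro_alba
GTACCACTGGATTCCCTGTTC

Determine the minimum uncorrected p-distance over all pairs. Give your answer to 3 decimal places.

0.095

Pairwise Hamming distances:
  Ao_gracilis vs Ficto_montana: 7
  Ao_gracilis vs Dendro_alba: 2
  Ficto_montana vs Dendro_alba: 7
The smallest is 2 mismatches, between Ao_gracilis and Dendro_alba; p = 2/21 = 0.095.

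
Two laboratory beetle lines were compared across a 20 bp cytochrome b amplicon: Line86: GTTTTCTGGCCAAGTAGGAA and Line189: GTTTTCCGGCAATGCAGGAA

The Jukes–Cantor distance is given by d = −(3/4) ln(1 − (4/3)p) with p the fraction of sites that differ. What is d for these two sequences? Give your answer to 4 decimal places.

Differing sites — 7:T/C; 11:C/A; 13:A/T; 15:T/C.
p = 4/20 = 0.200000.
d = −0.75 · ln(1 − (4/3)·0.200000) = −0.75 · ln(0.733333) = −0.75 · (-0.310155) = 0.2326.

0.2326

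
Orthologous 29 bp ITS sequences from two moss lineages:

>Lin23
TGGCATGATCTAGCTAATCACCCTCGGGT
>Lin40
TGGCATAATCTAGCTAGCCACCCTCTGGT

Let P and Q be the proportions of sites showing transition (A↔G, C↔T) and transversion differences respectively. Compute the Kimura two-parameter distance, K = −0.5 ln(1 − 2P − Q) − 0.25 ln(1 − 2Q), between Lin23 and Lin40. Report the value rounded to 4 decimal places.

0.1560

Mismatches occur at site 7 (G↔A, transition), site 17 (A↔G, transition), site 18 (T↔C, transition), site 26 (G↔T, transversion).
Of the 4 differences, 3 transitions and 1 transversion over 29 sites: P = 3/29 = 0.103448, Q = 1/29 = 0.034483.
d = −0.5·ln(0.758621) − 0.25·ln(0.931034) = −0.5·(-0.276253) − 0.25·(-0.071459) = 0.1560.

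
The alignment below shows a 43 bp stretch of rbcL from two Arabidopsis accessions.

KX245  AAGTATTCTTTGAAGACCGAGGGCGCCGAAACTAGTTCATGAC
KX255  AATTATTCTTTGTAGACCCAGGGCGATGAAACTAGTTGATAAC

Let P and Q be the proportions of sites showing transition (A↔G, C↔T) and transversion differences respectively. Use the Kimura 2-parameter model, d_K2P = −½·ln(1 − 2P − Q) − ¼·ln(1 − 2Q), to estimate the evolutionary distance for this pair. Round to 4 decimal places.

0.1836

Differing sites — 3:G/T (Tv); 13:A/T (Tv); 19:G/C (Tv); 26:C/A (Tv); 27:C/T (Ti); 38:C/G (Tv); 41:G/A (Ti).
Of the 7 differences, 2 transitions and 5 transversions over 43 sites: P = 2/43 = 0.046512, Q = 5/43 = 0.116279.
d = −0.5·ln(0.790697) − 0.25·ln(0.767442) = −0.5·(-0.234840) − 0.25·(-0.264692) = 0.1836.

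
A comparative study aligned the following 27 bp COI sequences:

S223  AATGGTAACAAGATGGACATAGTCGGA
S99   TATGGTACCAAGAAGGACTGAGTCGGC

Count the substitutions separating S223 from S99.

6

The sequences differ at positions 1 (A/T), 8 (A/C), 14 (T/A), 19 (A/T), 20 (T/G), 27 (A/C).
That gives 6 mismatches out of 27 aligned sites, so the Hamming distance is 6.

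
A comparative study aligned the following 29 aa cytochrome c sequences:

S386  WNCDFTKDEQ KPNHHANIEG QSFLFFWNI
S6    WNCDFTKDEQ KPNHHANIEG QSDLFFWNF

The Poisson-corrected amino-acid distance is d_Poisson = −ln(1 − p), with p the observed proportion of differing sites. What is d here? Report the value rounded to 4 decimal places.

Differing sites — 23:F/D; 29:I/F.
p = 2/29 = 0.068966.
d = −ln(1 − 0.068966) = −ln(0.931034) = 0.0715.

0.0715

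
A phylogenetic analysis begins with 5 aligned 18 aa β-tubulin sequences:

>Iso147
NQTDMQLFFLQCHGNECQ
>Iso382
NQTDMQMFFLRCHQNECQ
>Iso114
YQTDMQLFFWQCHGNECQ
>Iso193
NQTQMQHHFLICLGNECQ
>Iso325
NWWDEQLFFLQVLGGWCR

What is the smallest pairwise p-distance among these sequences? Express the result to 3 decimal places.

Pairwise Hamming distances:
  Iso147 vs Iso382: 3
  Iso147 vs Iso114: 2
  Iso147 vs Iso193: 5
  Iso147 vs Iso325: 8
  Iso382 vs Iso114: 5
  Iso382 vs Iso193: 6
  Iso382 vs Iso325: 11
  Iso114 vs Iso193: 7
  Iso114 vs Iso325: 10
  Iso193 vs Iso325: 11
The smallest is 2 mismatches, between Iso147 and Iso114; p = 2/18 = 0.111.

0.111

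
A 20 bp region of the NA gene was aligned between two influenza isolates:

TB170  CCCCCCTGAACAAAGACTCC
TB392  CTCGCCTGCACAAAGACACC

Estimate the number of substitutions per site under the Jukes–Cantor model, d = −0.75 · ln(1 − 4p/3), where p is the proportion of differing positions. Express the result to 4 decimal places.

Differing sites — 2:C/T; 4:C/G; 9:A/C; 18:T/A.
p = 4/20 = 0.200000.
d = −0.75 · ln(1 − (4/3)·0.200000) = −0.75 · ln(0.733333) = −0.75 · (-0.310155) = 0.2326.

0.2326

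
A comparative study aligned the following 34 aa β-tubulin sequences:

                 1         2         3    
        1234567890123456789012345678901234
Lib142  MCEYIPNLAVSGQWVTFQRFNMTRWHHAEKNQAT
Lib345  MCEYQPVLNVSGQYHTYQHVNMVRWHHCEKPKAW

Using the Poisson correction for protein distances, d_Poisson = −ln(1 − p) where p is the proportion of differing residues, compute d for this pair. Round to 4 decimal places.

0.4818

The sequences differ at positions 5 (I/Q), 7 (N/V), 9 (A/N), 14 (W/Y), 15 (V/H), 17 (F/Y), 19 (R/H), 20 (F/V), 23 (T/V), 28 (A/C), 31 (N/P), 32 (Q/K), 34 (T/W).
p = 13/34 = 0.382353.
d = −ln(1 − 0.382353) = −ln(0.617647) = 0.4818.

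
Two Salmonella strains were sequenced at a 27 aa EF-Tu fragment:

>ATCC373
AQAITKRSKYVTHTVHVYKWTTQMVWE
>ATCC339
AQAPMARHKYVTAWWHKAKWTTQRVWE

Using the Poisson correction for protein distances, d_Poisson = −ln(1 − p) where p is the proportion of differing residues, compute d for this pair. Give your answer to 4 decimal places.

Mismatches occur at site 4 (I↔P), site 5 (T↔M), site 6 (K↔A), site 8 (S↔H), site 13 (H↔A), site 14 (T↔W), site 15 (V↔W), site 17 (V↔K), site 18 (Y↔A), site 24 (M↔R).
p = 10/27 = 0.370370.
d = −ln(1 − 0.370370) = −ln(0.629630) = 0.4626.

0.4626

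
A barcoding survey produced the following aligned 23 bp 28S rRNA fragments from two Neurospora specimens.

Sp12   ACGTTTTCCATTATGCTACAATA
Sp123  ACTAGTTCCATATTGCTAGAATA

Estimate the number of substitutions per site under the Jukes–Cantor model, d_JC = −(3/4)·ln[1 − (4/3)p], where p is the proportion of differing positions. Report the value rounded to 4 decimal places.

0.3206

The sequences differ at positions 3 (G/T), 4 (T/A), 5 (T/G), 12 (T/A), 13 (A/T), 19 (C/G).
p = 6/23 = 0.260870.
d = −0.75 · ln(1 − (4/3)·0.260870) = −0.75 · ln(0.652173) = −0.75 · (-0.427445) = 0.3206.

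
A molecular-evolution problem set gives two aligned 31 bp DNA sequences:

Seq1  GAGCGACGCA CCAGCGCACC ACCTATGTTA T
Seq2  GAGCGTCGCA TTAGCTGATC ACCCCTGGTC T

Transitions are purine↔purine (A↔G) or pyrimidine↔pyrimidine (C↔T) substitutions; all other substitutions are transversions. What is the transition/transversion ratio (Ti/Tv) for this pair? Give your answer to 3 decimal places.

0.667

Mismatches occur at site 6 (A/T, transversion), site 11 (C/T, transition), site 12 (C/T, transition), site 16 (G/T, transversion), site 17 (C/G, transversion), site 19 (C/T, transition), site 24 (T/C, transition), site 25 (A/C, transversion), site 28 (T/G, transversion), site 30 (A/C, transversion).
Of the 10 differences, 4 transitions and 6 transversions, so Ti/Tv = 4/6 = 0.667.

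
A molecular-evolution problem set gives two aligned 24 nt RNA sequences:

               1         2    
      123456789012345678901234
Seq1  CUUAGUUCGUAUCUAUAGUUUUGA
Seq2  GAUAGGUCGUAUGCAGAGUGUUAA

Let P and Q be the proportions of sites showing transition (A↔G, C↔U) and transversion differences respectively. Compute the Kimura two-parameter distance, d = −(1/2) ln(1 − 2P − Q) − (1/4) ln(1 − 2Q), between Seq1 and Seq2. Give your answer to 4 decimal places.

Mismatches occur at site 1 (C/G, transversion), site 2 (U/A, transversion), site 6 (U/G, transversion), site 13 (C/G, transversion), site 14 (U/C, transition), site 16 (U/G, transversion), site 20 (U/G, transversion), site 23 (G/A, transition).
Of the 8 differences, 2 transitions and 6 transversions over 24 sites: P = 2/24 = 0.083333, Q = 6/24 = 0.250000.
d = −0.5·ln(0.583334) − 0.25·ln(0.500000) = −0.5·(-0.538995) − 0.25·(-0.693147) = 0.4428.

0.4428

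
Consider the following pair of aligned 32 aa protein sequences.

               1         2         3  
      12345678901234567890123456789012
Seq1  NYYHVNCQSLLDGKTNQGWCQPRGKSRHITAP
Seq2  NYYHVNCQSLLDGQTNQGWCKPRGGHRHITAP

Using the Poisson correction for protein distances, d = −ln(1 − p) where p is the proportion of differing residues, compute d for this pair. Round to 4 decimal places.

0.1335

Mismatches occur at site 14 (K→Q), site 21 (Q→K), site 25 (K→G), site 26 (S→H).
p = 4/32 = 0.125000.
d = −ln(1 − 0.125000) = −ln(0.875000) = 0.1335.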